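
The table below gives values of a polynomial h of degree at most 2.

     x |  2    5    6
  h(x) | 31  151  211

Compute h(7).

281

Write h(x) = ax^2 + bx + c. Substituting each data point gives a linear system:
  4a + 2b + c = 31
  25a + 5b + c = 151
  36a + 6b + c = 211
Solving the system yields a = 5, b = 5, c = 1.
So h(x) = 5x² + 5x + 1.
Then h(7) = 281.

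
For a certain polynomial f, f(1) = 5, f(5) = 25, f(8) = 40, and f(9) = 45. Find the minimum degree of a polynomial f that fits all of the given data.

1

Divided differences on the nodes 1, 5, 8, 9:
  order 0: 5  25  40  45
  order 1: 5  5  5
  order 2: 0  0
  order 3: 0
The order-1 divided differences are all 5 (nonzero) and every higher order vanishes, so the data lies on a polynomial of degree exactly 1.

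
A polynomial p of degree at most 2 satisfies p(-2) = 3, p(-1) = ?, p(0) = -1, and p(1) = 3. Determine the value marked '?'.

-1

The 3 known points determine the degree-2 polynomial uniquely.
Write p(x) = ax^2 + bx + c. Substituting each data point gives a linear system:
  4a - 2b + c = 3
  c = -1
  a + b + c = 3
Solving the system yields a = 2, b = 2, c = -1.
So p(x) = 2x^2 + 2x - 1.
Then p(-1) = -1.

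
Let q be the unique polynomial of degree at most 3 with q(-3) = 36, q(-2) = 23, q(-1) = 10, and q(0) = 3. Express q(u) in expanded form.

q(u) = u^3 + 6u^2 - 2u + 3

Write q(u) = au^3 + bu^2 + cu + d. Substituting each data point gives a linear system:
  -27a + 9b - 3c + d = 36
  -8a + 4b - 2c + d = 23
  -a + b - c + d = 10
  d = 3
Solving the system yields a = 1, b = 6, c = -2, d = 3.
So q(u) = u³ + 6u² - 2u + 3.
Check: q(-2) = 23. ✓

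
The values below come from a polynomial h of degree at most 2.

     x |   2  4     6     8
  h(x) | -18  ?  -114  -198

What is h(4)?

The 3 known points determine the degree-2 polynomial uniquely.
Write h(x) = ax^2 + bx + c. Substituting each data point gives a linear system:
  4a + 2b + c = -18
  36a + 6b + c = -114
  64a + 8b + c = -198
Solving the system yields a = -3, b = 0, c = -6.
So h(x) = -3x^2 - 6.
Then h(4) = -54.

-54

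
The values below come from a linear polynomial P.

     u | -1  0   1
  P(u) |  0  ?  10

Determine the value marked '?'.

5

The 2 known points determine the degree-1 polynomial uniquely.
Write P(u) = au + b. Substituting each data point gives a linear system:
  -a + b = 0
  a + b = 10
Solving the system yields a = 5, b = 5.
So P(u) = 5u + 5.
Then P(0) = 5.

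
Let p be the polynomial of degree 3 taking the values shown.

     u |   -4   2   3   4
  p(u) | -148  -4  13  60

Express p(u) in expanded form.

p(u) = 2u^3 - 3u^2 - 6u + 4

Write p(u) = au^3 + bu^2 + cu + d. Substituting each data point gives a linear system:
  -64a + 16b - 4c + d = -148
  8a + 4b + 2c + d = -4
  27a + 9b + 3c + d = 13
  64a + 16b + 4c + d = 60
Solving the system yields a = 2, b = -3, c = -6, d = 4.
So p(u) = 2u^3 - 3u^2 - 6u + 4.
Check: p(-4) = -148. ✓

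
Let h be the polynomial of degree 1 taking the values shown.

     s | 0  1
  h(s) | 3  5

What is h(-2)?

Using the Lagrange interpolation formula with nodes 0, 1:
  L_0(s) = (s - 1) / -1
  L_1(s) = s / 1
Then h(s) = 3·L_0(s) + 5·L_1(s).
Expanding and collecting terms gives h(s) = 2s + 3.
Evaluating at s = -2: h(-2) = -1.

-1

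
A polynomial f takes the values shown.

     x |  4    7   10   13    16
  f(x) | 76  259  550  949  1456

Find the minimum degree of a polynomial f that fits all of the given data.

2

Forward differences of the values at x = 4, 7, 10, 13, 16:
  f  : 76  259  550  949  1456
  Δ  : 183  291  399  507
  Δ^2: 108  108  108
  Δ^3: 0  0
  Δ^4: 0
The second differences are constant (108) and nonzero, while all higher differences vanish, so the minimal degree is 2.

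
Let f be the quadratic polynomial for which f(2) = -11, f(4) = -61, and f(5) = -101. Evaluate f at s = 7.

-211

Using the Lagrange interpolation formula with nodes 2, 4, 5:
  L_0(s) = (s - 4)(s - 5) / 6
  L_1(s) = (s - 2)(s - 5) / -2
  L_2(s) = (s - 2)(s - 4) / 3
Then f(s) = -11·L_0(s) - 61·L_1(s) - 101·L_2(s).
Expanding and collecting terms gives f(s) = -5s^2 + 5s - 1.
Evaluating at s = 7: f(7) = -211.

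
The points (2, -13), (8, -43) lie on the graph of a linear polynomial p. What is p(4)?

Using the Lagrange interpolation formula with nodes 2, 8:
  L_0(n) = (n - 8) / -6
  L_1(n) = (n - 2) / 6
Then p(n) = -13·L_0(n) - 43·L_1(n).
Expanding and collecting terms gives p(n) = -5n - 3.
Evaluating at n = 4: p(4) = -23.

-23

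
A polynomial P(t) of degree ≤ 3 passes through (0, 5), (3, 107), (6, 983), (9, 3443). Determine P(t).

P(t) = 5t^3 - 2t^2 - 5t + 5

Write P(t) = at^3 + bt^2 + ct + d. Substituting each data point gives a linear system:
  d = 5
  27a + 9b + 3c + d = 107
  216a + 36b + 6c + d = 983
  729a + 81b + 9c + d = 3443
Solving the system yields a = 5, b = -2, c = -5, d = 5.
So P(t) = 5t³ - 2t² - 5t + 5.
Check: P(3) = 107. ✓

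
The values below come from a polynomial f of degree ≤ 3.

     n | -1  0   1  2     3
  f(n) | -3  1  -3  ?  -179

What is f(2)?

The 4 known points determine the degree-3 polynomial uniquely.
Write f(n) = an^3 + bn^2 + cn + d. Substituting each data point gives a linear system:
  -a + b - c + d = -3
  d = 1
  a + b + c + d = -3
  27a + 9b + 3c + d = -179
Solving the system yields a = -6, b = -4, c = 6, d = 1.
So f(n) = -6n^3 - 4n^2 + 6n + 1.
Then f(2) = -51.

-51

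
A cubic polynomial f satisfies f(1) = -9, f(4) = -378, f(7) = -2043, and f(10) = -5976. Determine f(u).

Write f(u) = au^3 + bu^2 + cu + d. Substituting each data point gives a linear system:
  a + b + c + d = -9
  64a + 16b + 4c + d = -378
  343a + 49b + 7c + d = -2043
  1000a + 100b + 10c + d = -5976
Solving the system yields a = -6, b = 0, c = 3, d = -6.
So f(u) = -6u^3 + 3u - 6.
Check: f(7) = -2043. ✓

f(u) = -6u^3 + 3u - 6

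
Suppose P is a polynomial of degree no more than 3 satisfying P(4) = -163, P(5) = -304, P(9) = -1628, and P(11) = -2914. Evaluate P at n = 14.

-5893

Write P(n) = an^3 + bn^2 + cn + d. Substituting each data point gives a linear system:
  64a + 16b + 4c + d = -163
  125a + 25b + 5c + d = -304
  729a + 81b + 9c + d = -1628
  1331a + 121b + 11c + d = -2914
Solving the system yields a = -2, b = -2, c = -1, d = 1.
So P(n) = -2n^3 - 2n^2 - n + 1.
Then P(14) = -5893.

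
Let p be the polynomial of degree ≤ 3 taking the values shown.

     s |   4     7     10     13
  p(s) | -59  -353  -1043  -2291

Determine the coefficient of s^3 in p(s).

-1

Write p(s) = as^3 + bs^2 + cs + d. Substituting each data point gives a linear system:
  64a + 16b + 4c + d = -59
  343a + 49b + 7c + d = -353
  1000a + 100b + 10c + d = -1043
  2197a + 169b + 13c + d = -2291
Solving the system yields a = -1, b = -1, c = 6, d = -3.
So p(s) = -s³ - s² + 6s - 3.
The leading coefficient is -1.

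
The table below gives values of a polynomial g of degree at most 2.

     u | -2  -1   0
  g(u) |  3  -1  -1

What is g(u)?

g(u) = 2u^2 + 2u - 1

Write g(u) = au^2 + bu + c. Substituting each data point gives a linear system:
  4a - 2b + c = 3
  a - b + c = -1
  c = -1
Solving the system yields a = 2, b = 2, c = -1.
So g(u) = 2u^2 + 2u - 1.
Check: g(-2) = 3. ✓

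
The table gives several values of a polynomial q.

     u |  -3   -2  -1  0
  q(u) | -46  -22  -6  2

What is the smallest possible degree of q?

Forward differences of the values at u = -3, -2, -1, 0:
  q  : -46  -22  -6  2
  Δ  : 24  16  8
  Δ^2: -8  -8
  Δ^3: 0
The second differences are constant (-8) and nonzero, while all higher differences vanish, so the minimal degree is 2.

2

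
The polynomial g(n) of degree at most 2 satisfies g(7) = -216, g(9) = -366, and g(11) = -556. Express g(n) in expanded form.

g(n) = -5n^2 + 5n - 6

Write g(n) = an^2 + bn + c. Substituting each data point gives a linear system:
  49a + 7b + c = -216
  81a + 9b + c = -366
  121a + 11b + c = -556
Solving the system yields a = -5, b = 5, c = -6.
So g(n) = -5n^2 + 5n - 6.
Check: g(7) = -216. ✓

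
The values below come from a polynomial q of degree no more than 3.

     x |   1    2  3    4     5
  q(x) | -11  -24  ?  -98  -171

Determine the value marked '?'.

The 4 known points determine the degree-3 polynomial uniquely.
Write q(x) = ax^3 + bx^2 + cx + d. Substituting each data point gives a linear system:
  a + b + c + d = -11
  8a + 4b + 2c + d = -24
  64a + 16b + 4c + d = -98
  125a + 25b + 5c + d = -171
Solving the system yields a = -1, b = -1, c = -3, d = -6.
So q(x) = -x³ - x² - 3x - 6.
Then q(3) = -51.

-51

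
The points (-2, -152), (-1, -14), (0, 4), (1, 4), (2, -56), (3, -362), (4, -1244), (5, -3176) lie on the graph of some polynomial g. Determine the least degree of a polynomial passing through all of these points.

Forward differences of the values at u = -2, -1, 0, 1, 2, 3, 4, 5:
  g  : -152  -14  4  4  -56  -362  -1244  -3176
  Δ  : 138  18  0  -60  -306  -882  -1932
  Δ^2: -120  -18  -60  -246  -576  -1050
  Δ^3: 102  -42  -186  -330  -474
  Δ^4: -144  -144  -144  -144
  Δ^5: 0  0  0
  Δ^6: 0  0
  Δ^7: 0
The fourth differences are constant (-144) and nonzero, while all higher differences vanish, so the minimal degree is 4.

4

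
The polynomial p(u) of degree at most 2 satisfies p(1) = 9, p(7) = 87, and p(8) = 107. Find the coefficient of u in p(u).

5

Write p(u) = au^2 + bu + c. Substituting each data point gives a linear system:
  a + b + c = 9
  49a + 7b + c = 87
  64a + 8b + c = 107
Solving the system yields a = 1, b = 5, c = 3.
So p(u) = u^2 + 5u + 3.
The coefficient of u is 5.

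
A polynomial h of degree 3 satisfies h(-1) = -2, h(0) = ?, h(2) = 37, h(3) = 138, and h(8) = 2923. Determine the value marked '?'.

The 4 known points determine the degree-3 polynomial uniquely.
Write h(s) = as^3 + bs^2 + cs + d. Substituting each data point gives a linear system:
  -a + b - c + d = -2
  8a + 4b + 2c + d = 37
  27a + 9b + 3c + d = 138
  512a + 64b + 8c + d = 2923
Solving the system yields a = 6, b = -2, c = -3, d = 3.
So h(s) = 6s³ - 2s² - 3s + 3.
Then h(0) = 3.

3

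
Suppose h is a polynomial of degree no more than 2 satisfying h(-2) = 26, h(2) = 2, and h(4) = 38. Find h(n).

h(n) = 4n^2 - 6n - 2

Using the Lagrange interpolation formula with nodes -2, 2, 4:
  L_0(n) = (n - 2)(n - 4) / 24
  L_1(n) = (n + 2)(n - 4) / -8
  L_2(n) = (n + 2)(n - 2) / 12
Then h(n) = 26·L_0(n) + 2·L_1(n) + 38·L_2(n).
Expanding and collecting terms gives h(n) = 4n² - 6n - 2.
Check: h(2) = 2. ✓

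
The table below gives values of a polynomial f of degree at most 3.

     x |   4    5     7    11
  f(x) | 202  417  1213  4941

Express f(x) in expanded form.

f(x) = 4x^3 - 3x^2 - 2x + 2

Using the Lagrange interpolation formula with nodes 4, 5, 7, 11:
  L_0(x) = (x - 5)(x - 7)(x - 11) / -21
  L_1(x) = (x - 4)(x - 7)(x - 11) / 12
  L_2(x) = (x - 4)(x - 5)(x - 11) / -24
  L_3(x) = (x - 4)(x - 5)(x - 7) / 168
Then f(x) = 202·L_0(x) + 417·L_1(x) + 1213·L_2(x) + 4941·L_3(x).
Expanding and collecting terms gives f(x) = 4x³ - 3x² - 2x + 2.
Check: f(4) = 202. ✓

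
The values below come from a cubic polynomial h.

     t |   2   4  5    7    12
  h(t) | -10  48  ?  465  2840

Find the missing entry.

131

The 4 known points determine the degree-3 polynomial uniquely.
Write h(t) = at^3 + bt^2 + ct + d. Substituting each data point gives a linear system:
  8a + 4b + 2c + d = -10
  64a + 16b + 4c + d = 48
  343a + 49b + 7c + d = 465
  1728a + 144b + 12c + d = 2840
Solving the system yields a = 2, b = -4, c = -3, d = -4.
So h(t) = 2t³ - 4t² - 3t - 4.
Then h(5) = 131.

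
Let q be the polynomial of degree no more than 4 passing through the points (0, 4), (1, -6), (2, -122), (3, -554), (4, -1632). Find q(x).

q(x) = -5x^4 - 5x^3 - 3x^2 + 3x + 4

Write q(x) = ax^4 + bx^3 + cx^2 + dx + e. Substituting each data point gives a linear system:
  e = 4
  a + b + c + d + e = -6
  16a + 8b + 4c + 2d + e = -122
  81a + 27b + 9c + 3d + e = -554
  256a + 64b + 16c + 4d + e = -1632
Solving the system yields a = -5, b = -5, c = -3, d = 3, e = 4.
So q(x) = -5x^4 - 5x^3 - 3x^2 + 3x + 4.
Check: q(0) = 4. ✓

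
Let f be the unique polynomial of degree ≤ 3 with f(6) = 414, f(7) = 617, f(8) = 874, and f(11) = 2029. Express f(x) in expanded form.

f(x) = x^3 + 6x^2 - 2x - 6

Using the Lagrange interpolation formula with nodes 6, 7, 8, 11:
  L_0(x) = (x - 7)(x - 8)(x - 11) / -10
  L_1(x) = (x - 6)(x - 8)(x - 11) / 4
  L_2(x) = (x - 6)(x - 7)(x - 11) / -6
  L_3(x) = (x - 6)(x - 7)(x - 8) / 60
Then f(x) = 414·L_0(x) + 617·L_1(x) + 874·L_2(x) + 2029·L_3(x).
Expanding and collecting terms gives f(x) = x^3 + 6x^2 - 2x - 6.
Check: f(11) = 2029. ✓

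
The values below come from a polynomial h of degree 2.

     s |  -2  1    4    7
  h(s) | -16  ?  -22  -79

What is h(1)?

-1

The 3 known points determine the degree-2 polynomial uniquely.
Write h(s) = as^2 + bs + c. Substituting each data point gives a linear system:
  4a - 2b + c = -16
  16a + 4b + c = -22
  49a + 7b + c = -79
Solving the system yields a = -2, b = 3, c = -2.
So h(s) = -2s² + 3s - 2.
Then h(1) = -1.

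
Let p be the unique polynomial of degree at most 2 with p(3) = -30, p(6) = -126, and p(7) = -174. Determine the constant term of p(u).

Write p(u) = au^2 + bu + c. Substituting each data point gives a linear system:
  9a + 3b + c = -30
  36a + 6b + c = -126
  49a + 7b + c = -174
Solving the system yields a = -4, b = 4, c = -6.
So p(u) = -4u^2 + 4u - 6.
The constant term is -6.

-6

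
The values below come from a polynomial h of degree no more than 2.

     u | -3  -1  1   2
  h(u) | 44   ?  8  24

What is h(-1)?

6

The 3 known points determine the degree-2 polynomial uniquely.
Write h(u) = au^2 + bu + c. Substituting each data point gives a linear system:
  9a - 3b + c = 44
  a + b + c = 8
  4a + 2b + c = 24
Solving the system yields a = 5, b = 1, c = 2.
So h(u) = 5u^2 + u + 2.
Then h(-1) = 6.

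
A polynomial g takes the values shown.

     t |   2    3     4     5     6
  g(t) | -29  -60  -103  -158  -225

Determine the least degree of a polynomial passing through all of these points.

Forward differences of the values at t = 2, 3, 4, 5, 6:
  g  : -29  -60  -103  -158  -225
  Δ  : -31  -43  -55  -67
  Δ^2: -12  -12  -12
  Δ^3: 0  0
  Δ^4: 0
The second differences are constant (-12) and nonzero, while all higher differences vanish, so the minimal degree is 2.

2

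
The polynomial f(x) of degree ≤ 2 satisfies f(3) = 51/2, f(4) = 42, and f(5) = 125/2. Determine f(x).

f(x) = 2x^2 + (5/2)x

Using the Lagrange interpolation formula with nodes 3, 4, 5:
  L_0(x) = (x - 4)(x - 5) / 2
  L_1(x) = (x - 3)(x - 5) / -1
  L_2(x) = (x - 3)(x - 4) / 2
Then f(x) = 51/2·L_0(x) + 42·L_1(x) + 125/2·L_2(x).
Expanding and collecting terms gives f(x) = 2x² + (5/2)x.
Check: f(5) = 125/2. ✓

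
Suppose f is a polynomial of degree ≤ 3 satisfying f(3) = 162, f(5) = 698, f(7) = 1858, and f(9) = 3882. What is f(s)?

Write f(s) = as^3 + bs^2 + cs + d. Substituting each data point gives a linear system:
  27a + 9b + 3c + d = 162
  125a + 25b + 5c + d = 698
  343a + 49b + 7c + d = 1858
  729a + 81b + 9c + d = 3882
Solving the system yields a = 5, b = 3, c = -1, d = 3.
So f(s) = 5s^3 + 3s^2 - s + 3.
Check: f(7) = 1858. ✓

f(s) = 5s^3 + 3s^2 - s + 3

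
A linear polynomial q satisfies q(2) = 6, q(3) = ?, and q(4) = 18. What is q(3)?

On equispaced nodes a degree-1 polynomial has vanishing second forward difference, so
  q(2) - 2·q(3) + q(4) = 0.
Substituting the known values and solving for q(3):
  -2·q(3) = -24
  q(3) = 12.

12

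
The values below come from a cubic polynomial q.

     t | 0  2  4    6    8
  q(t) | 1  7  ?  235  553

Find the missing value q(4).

The 4 known points determine the degree-3 polynomial uniquely.
Write q(t) = at^3 + bt^2 + ct + d. Substituting each data point gives a linear system:
  d = 1
  8a + 4b + 2c + d = 7
  216a + 36b + 6c + d = 235
  512a + 64b + 8c + d = 553
Solving the system yields a = 1, b = 1, c = -3, d = 1.
So q(t) = t³ + t² - 3t + 1.
Then q(4) = 69.

69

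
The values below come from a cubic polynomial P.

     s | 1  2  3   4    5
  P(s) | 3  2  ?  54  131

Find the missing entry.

15

On equispaced nodes a degree-3 polynomial has vanishing fourth forward difference, so
  P(1) - 4·P(2) + 6·P(3) - 4·P(4) + P(5) = 0.
Substituting the known values and solving for P(3):
  6·P(3) = 90
  P(3) = 15.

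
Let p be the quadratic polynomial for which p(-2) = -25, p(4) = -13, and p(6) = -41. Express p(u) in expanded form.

Using the Lagrange interpolation formula with nodes -2, 4, 6:
  L_0(u) = (u - 4)(u - 6) / 48
  L_1(u) = (u + 2)(u - 6) / -12
  L_2(u) = (u + 2)(u - 4) / 16
Then p(u) = -25·L_0(u) - 13·L_1(u) - 41·L_2(u).
Expanding and collecting terms gives p(u) = -2u^2 + 6u - 5.
Check: p(6) = -41. ✓

p(u) = -2u^2 + 6u - 5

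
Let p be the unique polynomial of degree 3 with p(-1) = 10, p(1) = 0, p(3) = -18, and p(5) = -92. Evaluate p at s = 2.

-5

Write p(s) = as^3 + bs^2 + cs + d. Substituting each data point gives a linear system:
  -a + b - c + d = 10
  a + b + c + d = 0
  27a + 9b + 3c + d = -18
  125a + 25b + 5c + d = -92
Solving the system yields a = -1, b = 2, c = -4, d = 3.
So p(s) = -s³ + 2s² - 4s + 3.
Then p(2) = -5.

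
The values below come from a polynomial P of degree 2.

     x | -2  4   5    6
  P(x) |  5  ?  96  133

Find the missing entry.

65

The 3 known points determine the degree-2 polynomial uniquely.
Write P(x) = ax^2 + bx + c. Substituting each data point gives a linear system:
  4a - 2b + c = 5
  25a + 5b + c = 96
  36a + 6b + c = 133
Solving the system yields a = 3, b = 4, c = 1.
So P(x) = 3x² + 4x + 1.
Then P(4) = 65.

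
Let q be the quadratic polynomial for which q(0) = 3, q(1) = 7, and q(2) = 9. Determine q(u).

q(u) = -u^2 + 5u + 3

Using the Lagrange interpolation formula with nodes 0, 1, 2:
  L_0(u) = (u - 1)(u - 2) / 2
  L_1(u) = u(u - 2) / -1
  L_2(u) = u(u - 1) / 2
Then q(u) = 3·L_0(u) + 7·L_1(u) + 9·L_2(u).
Expanding and collecting terms gives q(u) = -u^2 + 5u + 3.
Check: q(1) = 7. ✓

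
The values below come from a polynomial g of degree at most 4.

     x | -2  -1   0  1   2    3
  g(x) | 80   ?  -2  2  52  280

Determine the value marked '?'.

4

The 5 known points determine the degree-4 polynomial uniquely.
Write g(x) = ax^4 + bx^3 + cx^2 + dx + e. Substituting each data point gives a linear system:
  16a - 8b + 4c - 2d + e = 80
  e = -2
  a + b + c + d + e = 2
  16a + 8b + 4c + 2d + e = 52
  81a + 27b + 9c + 3d + e = 280
Solving the system yields a = 4, b = -2, c = 1, d = 1, e = -2.
So g(x) = 4x⁴ - 2x³ + x² + x - 2.
Then g(-1) = 4.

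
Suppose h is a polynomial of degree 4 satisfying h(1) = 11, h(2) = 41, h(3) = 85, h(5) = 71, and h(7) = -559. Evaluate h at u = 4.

Using the Lagrange interpolation formula with nodes 1, 2, 3, 5, 7:
  L_0(u) = (u - 2)(u - 3)(u - 5)(u - 7) / 48
  L_1(u) = (u - 1)(u - 3)(u - 5)(u - 7) / -15
  L_2(u) = (u - 1)(u - 2)(u - 5)(u - 7) / 16
  L_3(u) = (u - 1)(u - 2)(u - 3)(u - 7) / -48
  L_4(u) = (u - 1)(u - 2)(u - 3)(u - 5) / 240
Then h(u) = 11·L_0(u) + 41·L_1(u) + 85·L_2(u) + 71·L_3(u) - 559·L_4(u).
Expanding and collecting terms gives h(u) = -u^4 + 5u^3 + 2u^2 + 4u + 1.
Evaluating at u = 4: h(4) = 113.

113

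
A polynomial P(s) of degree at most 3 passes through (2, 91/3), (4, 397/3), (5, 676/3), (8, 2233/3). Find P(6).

1063/3

Using the Lagrange interpolation formula with nodes 2, 4, 5, 8:
  L_0(s) = (s - 4)(s - 5)(s - 8) / -36
  L_1(s) = (s - 2)(s - 5)(s - 8) / 8
  L_2(s) = (s - 2)(s - 4)(s - 8) / -9
  L_3(s) = (s - 2)(s - 4)(s - 5) / 72
Then P(s) = 91/3·L_0(s) + 397/3·L_1(s) + 676/3·L_2(s) + 2233/3·L_3(s).
Expanding and collecting terms gives P(s) = s^3 + 3s^2 + 5s + 1/3.
Evaluating at s = 6: P(6) = 1063/3.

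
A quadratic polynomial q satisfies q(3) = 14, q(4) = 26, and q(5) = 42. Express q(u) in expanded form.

q(u) = 2u^2 - 2u + 2

Write q(u) = au^2 + bu + c. Substituting each data point gives a linear system:
  9a + 3b + c = 14
  16a + 4b + c = 26
  25a + 5b + c = 42
Solving the system yields a = 2, b = -2, c = 2.
So q(u) = 2u^2 - 2u + 2.
Check: q(3) = 14. ✓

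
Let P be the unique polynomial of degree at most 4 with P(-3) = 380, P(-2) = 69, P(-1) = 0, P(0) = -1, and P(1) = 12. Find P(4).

Using the Lagrange interpolation formula with nodes -3, -2, -1, 0, 1:
  L_0(n) = (n + 2)(n + 1)n(n - 1) / 24
  L_1(n) = (n + 3)(n + 1)n(n - 1) / -6
  L_2(n) = (n + 3)(n + 2)n(n - 1) / 4
  L_3(n) = (n + 3)(n + 2)(n + 1)(n - 1) / -6
  L_4(n) = (n + 3)(n + 2)(n + 1)n / 24
Then P(n) = 380·L_0(n) + 69·L_1(n) + 0·L_2(n) - 1·L_3(n) + 12·L_4(n).
Expanding and collecting terms gives P(n) = 5n^4 + n^3 + 2n^2 + 5n - 1.
Evaluating at n = 4: P(4) = 1395.

1395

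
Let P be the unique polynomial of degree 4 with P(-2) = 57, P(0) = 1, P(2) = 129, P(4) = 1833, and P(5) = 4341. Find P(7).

16059

Write P(s) = as^4 + bs^3 + cs^2 + ds + e. Substituting each data point gives a linear system:
  16a - 8b + 4c - 2d + e = 57
  e = 1
  16a + 8b + 4c + 2d + e = 129
  256a + 64b + 16c + 4d + e = 1833
  625a + 125b + 25c + 5d + e = 4341
Solving the system yields a = 6, b = 5, c = -1, d = -2, e = 1.
So P(s) = 6s^4 + 5s^3 - s^2 - 2s + 1.
Then P(7) = 16059.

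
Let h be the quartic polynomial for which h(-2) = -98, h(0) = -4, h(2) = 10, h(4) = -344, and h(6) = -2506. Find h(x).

Write h(x) = ax^4 + bx^3 + cx^2 + dx + e. Substituting each data point gives a linear system:
  16a - 8b + 4c - 2d + e = -98
  e = -4
  16a + 8b + 4c + 2d + e = 10
  256a + 64b + 16c + 4d + e = -344
  1296a + 216b + 36c + 6d + e = -2506
Solving the system yields a = -3, b = 6, c = 2, d = 3, e = -4.
So h(x) = -3x^4 + 6x^3 + 2x^2 + 3x - 4.
Check: h(0) = -4. ✓

h(x) = -3x^4 + 6x^3 + 2x^2 + 3x - 4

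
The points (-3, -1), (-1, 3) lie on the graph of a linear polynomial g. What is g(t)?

Using the Lagrange interpolation formula with nodes -3, -1:
  L_0(t) = (t + 1) / -2
  L_1(t) = (t + 3) / 2
Then g(t) = -1·L_0(t) + 3·L_1(t).
Expanding and collecting terms gives g(t) = 2t + 5.
Check: g(-1) = 3. ✓

g(t) = 2t + 5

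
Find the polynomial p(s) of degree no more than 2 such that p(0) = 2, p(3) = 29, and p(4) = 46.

p(s) = 2s^2 + 3s + 2

Using the Lagrange interpolation formula with nodes 0, 3, 4:
  L_0(s) = (s - 3)(s - 4) / 12
  L_1(s) = s(s - 4) / -3
  L_2(s) = s(s - 3) / 4
Then p(s) = 2·L_0(s) + 29·L_1(s) + 46·L_2(s).
Expanding and collecting terms gives p(s) = 2s^2 + 3s + 2.
Check: p(3) = 29. ✓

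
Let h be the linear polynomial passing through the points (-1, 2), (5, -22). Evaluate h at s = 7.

Using the Lagrange interpolation formula with nodes -1, 5:
  L_0(s) = (s - 5) / -6
  L_1(s) = (s + 1) / 6
Then h(s) = 2·L_0(s) - 22·L_1(s).
Expanding and collecting terms gives h(s) = -4s - 2.
Evaluating at s = 7: h(7) = -30.

-30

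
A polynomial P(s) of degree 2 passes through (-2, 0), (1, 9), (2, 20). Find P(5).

Using the Lagrange interpolation formula with nodes -2, 1, 2:
  L_0(s) = (s - 1)(s - 2) / 12
  L_1(s) = (s + 2)(s - 2) / -3
  L_2(s) = (s + 2)(s - 1) / 4
Then P(s) = 0·L_0(s) + 9·L_1(s) + 20·L_2(s).
Expanding and collecting terms gives P(s) = 2s² + 5s + 2.
Evaluating at s = 5: P(5) = 77.

77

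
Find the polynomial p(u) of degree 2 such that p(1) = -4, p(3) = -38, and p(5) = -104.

p(u) = -4u^2 - u + 1

Using the Lagrange interpolation formula with nodes 1, 3, 5:
  L_0(u) = (u - 3)(u - 5) / 8
  L_1(u) = (u - 1)(u - 5) / -4
  L_2(u) = (u - 1)(u - 3) / 8
Then p(u) = -4·L_0(u) - 38·L_1(u) - 104·L_2(u).
Expanding and collecting terms gives p(u) = -4u^2 - u + 1.
Check: p(3) = -38. ✓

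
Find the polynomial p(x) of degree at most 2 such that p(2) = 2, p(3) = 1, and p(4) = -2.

p(x) = -x^2 + 4x - 2

Write p(x) = ax^2 + bx + c. Substituting each data point gives a linear system:
  4a + 2b + c = 2
  9a + 3b + c = 1
  16a + 4b + c = -2
Solving the system yields a = -1, b = 4, c = -2.
So p(x) = -x^2 + 4x - 2.
Check: p(4) = -2. ✓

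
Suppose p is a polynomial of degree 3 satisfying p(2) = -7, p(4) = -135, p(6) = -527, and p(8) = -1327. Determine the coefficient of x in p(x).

Write p(x) = ax^3 + bx^2 + cx + d. Substituting each data point gives a linear system:
  8a + 4b + 2c + d = -7
  64a + 16b + 4c + d = -135
  216a + 36b + 6c + d = -527
  512a + 64b + 8c + d = -1327
Solving the system yields a = -3, b = 3, c = 2, d = 1.
So p(x) = -3x^3 + 3x^2 + 2x + 1.
The coefficient of x is 2.

2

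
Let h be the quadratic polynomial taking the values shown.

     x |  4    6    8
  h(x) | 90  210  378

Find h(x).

h(x) = 6x^2 - 6

Write h(x) = ax^2 + bx + c. Substituting each data point gives a linear system:
  16a + 4b + c = 90
  36a + 6b + c = 210
  64a + 8b + c = 378
Solving the system yields a = 6, b = 0, c = -6.
So h(x) = 6x² - 6.
Check: h(8) = 378. ✓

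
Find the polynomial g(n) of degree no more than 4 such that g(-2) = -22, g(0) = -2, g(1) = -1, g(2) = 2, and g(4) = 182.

Using the Lagrange interpolation formula with nodes -2, 0, 1, 2, 4:
  L_0(n) = n(n - 1)(n - 2)(n - 4) / 144
  L_1(n) = (n + 2)(n - 1)(n - 2)(n - 4) / -16
  L_2(n) = (n + 2)n(n - 2)(n - 4) / 9
  L_3(n) = (n + 2)n(n - 1)(n - 4) / -16
  L_4(n) = (n + 2)n(n - 1)(n - 2) / 144
Then g(n) = -22·L_0(n) - 2·L_1(n) - 1·L_2(n) + 2·L_3(n) + 182·L_4(n).
Expanding and collecting terms gives g(n) = n^4 - 6n^2 + 6n - 2.
Check: g(0) = -2. ✓

g(n) = n^4 - 6n^2 + 6n - 2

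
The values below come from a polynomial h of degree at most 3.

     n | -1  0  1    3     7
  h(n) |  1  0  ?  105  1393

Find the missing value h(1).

The 4 known points determine the degree-3 polynomial uniquely.
Write h(n) = an^3 + bn^2 + cn + d. Substituting each data point gives a linear system:
  -a + b - c + d = 1
  d = 0
  27a + 9b + 3c + d = 105
  343a + 49b + 7c + d = 1393
Solving the system yields a = 4, b = 1, c = -4, d = 0.
So h(n) = 4n³ + n² - 4n.
Then h(1) = 1.

1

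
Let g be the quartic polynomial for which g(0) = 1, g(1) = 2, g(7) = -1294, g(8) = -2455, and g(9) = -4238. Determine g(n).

Write g(n) = an^4 + bn^3 + cn^2 + dn + e. Substituting each data point gives a linear system:
  e = 1
  a + b + c + d + e = 2
  2401a + 343b + 49c + 7d + e = -1294
  4096a + 512b + 64c + 8d + e = -2455
  6561a + 729b + 81c + 9d + e = -4238
Solving the system yields a = -1, b = 3, c = 2, d = -3, e = 1.
So g(n) = -n^4 + 3n^3 + 2n^2 - 3n + 1.
Check: g(1) = 2. ✓

g(n) = -n^4 + 3n^3 + 2n^2 - 3n + 1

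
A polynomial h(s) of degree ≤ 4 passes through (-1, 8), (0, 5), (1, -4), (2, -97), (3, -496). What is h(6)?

Forward differences of the values at s = -1, 0, 1, 2, 3:
  h  : 8  5  -4  -97  -496
  Δ  : -3  -9  -93  -399
  Δ^2: -6  -84  -306
  Δ^3: -78  -222
  Δ^4: -144
The fourth differences are constant, confirming degree 4.
Interpolating (Newton forward form) and evaluating at s = 6 gives h(6) = -7909.

-7909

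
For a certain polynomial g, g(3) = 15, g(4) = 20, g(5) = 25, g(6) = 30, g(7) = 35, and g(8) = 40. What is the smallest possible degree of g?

1

Forward differences of the values at s = 3, 4, 5, 6, 7, 8:
  g  : 15  20  25  30  35  40
  Δ  : 5  5  5  5  5
  Δ^2: 0  0  0  0
  Δ^3: 0  0  0
  Δ^4: 0  0
  Δ^5: 0
The first differences are constant (5) and nonzero, while all higher differences vanish, so the minimal degree is 1.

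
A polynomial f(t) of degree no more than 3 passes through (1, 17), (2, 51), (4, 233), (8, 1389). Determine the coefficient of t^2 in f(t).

5

Write f(t) = at^3 + bt^2 + ct + d. Substituting each data point gives a linear system:
  a + b + c + d = 17
  8a + 4b + 2c + d = 51
  64a + 16b + 4c + d = 233
  512a + 64b + 8c + d = 1389
Solving the system yields a = 2, b = 5, c = 5, d = 5.
So f(t) = 2t^3 + 5t^2 + 5t + 5.
The coefficient of t^2 is 5.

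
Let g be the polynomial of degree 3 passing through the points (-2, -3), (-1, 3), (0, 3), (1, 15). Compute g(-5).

-237

Write g(s) = as^3 + bs^2 + cs + d. Substituting each data point gives a linear system:
  -8a + 4b - 2c + d = -3
  -a + b - c + d = 3
  d = 3
  a + b + c + d = 15
Solving the system yields a = 3, b = 6, c = 3, d = 3.
So g(s) = 3s³ + 6s² + 3s + 3.
Then g(-5) = -237.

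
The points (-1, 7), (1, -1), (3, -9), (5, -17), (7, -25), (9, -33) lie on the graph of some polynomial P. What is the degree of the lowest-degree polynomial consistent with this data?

Forward differences of the values at x = -1, 1, 3, 5, 7, 9:
  P  : 7  -1  -9  -17  -25  -33
  Δ  : -8  -8  -8  -8  -8
  Δ^2: 0  0  0  0
  Δ^3: 0  0  0
  Δ^4: 0  0
  Δ^5: 0
The first differences are constant (-8) and nonzero, while all higher differences vanish, so the minimal degree is 1.

1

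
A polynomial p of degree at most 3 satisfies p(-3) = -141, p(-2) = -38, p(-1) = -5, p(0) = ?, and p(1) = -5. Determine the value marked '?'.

-6

On equispaced nodes a degree-3 polynomial has vanishing fourth forward difference, so
  p(-3) - 4·p(-2) + 6·p(-1) - 4·p(0) + p(1) = 0.
Substituting the known values and solving for p(0):
  -4·p(0) = 24
  p(0) = -6.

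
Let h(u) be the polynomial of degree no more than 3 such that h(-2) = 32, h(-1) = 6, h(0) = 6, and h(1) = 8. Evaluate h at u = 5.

-444

Forward differences of the values at u = -2, -1, 0, 1:
  h  : 32  6  6  8
  Δ  : -26  0  2
  Δ^2: 26  2
  Δ^3: -24
The third differences are constant, confirming degree 3.
Interpolating (Newton forward form) and evaluating at u = 5 gives h(5) = -444.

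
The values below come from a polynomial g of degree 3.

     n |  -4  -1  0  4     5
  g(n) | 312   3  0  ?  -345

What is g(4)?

The 4 known points determine the degree-3 polynomial uniquely.
Write g(n) = an^3 + bn^2 + cn + d. Substituting each data point gives a linear system:
  -64a + 16b - 4c + d = 312
  -a + b - c + d = 3
  d = 0
  125a + 25b + 5c + d = -345
Solving the system yields a = -4, b = 5, c = 6, d = 0.
So g(n) = -4n³ + 5n² + 6n.
Then g(4) = -152.

-152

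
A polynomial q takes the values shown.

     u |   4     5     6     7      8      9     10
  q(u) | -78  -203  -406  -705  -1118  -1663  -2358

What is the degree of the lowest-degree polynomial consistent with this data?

3

Forward differences of the values at u = 4, 5, 6, 7, 8, 9, 10:
  q  : -78  -203  -406  -705  -1118  -1663  -2358
  Δ  : -125  -203  -299  -413  -545  -695
  Δ^2: -78  -96  -114  -132  -150
  Δ^3: -18  -18  -18  -18
  Δ^4: 0  0  0
  Δ^5: 0  0
  Δ^6: 0
The third differences are constant (-18) and nonzero, while all higher differences vanish, so the minimal degree is 3.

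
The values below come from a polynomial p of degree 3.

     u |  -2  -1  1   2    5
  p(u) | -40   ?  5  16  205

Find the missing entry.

-11

The 4 known points determine the degree-3 polynomial uniquely.
Write p(u) = au^3 + bu^2 + cu + d. Substituting each data point gives a linear system:
  -8a + 4b - 2c + d = -40
  a + b + c + d = 5
  8a + 4b + 2c + d = 16
  125a + 25b + 5c + d = 205
Solving the system yields a = 2, b = -3, c = 6, d = 0.
So p(u) = 2u^3 - 3u^2 + 6u.
Then p(-1) = -11.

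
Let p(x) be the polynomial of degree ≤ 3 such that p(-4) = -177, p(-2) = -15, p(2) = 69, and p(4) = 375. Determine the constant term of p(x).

Write p(x) = ax^3 + bx^2 + cx + d. Substituting each data point gives a linear system:
  -64a + 16b - 4c + d = -177
  -8a + 4b - 2c + d = -15
  8a + 4b + 2c + d = 69
  64a + 16b + 4c + d = 375
Solving the system yields a = 4, b = 6, c = 5, d = 3.
So p(x) = 4x³ + 6x² + 5x + 3.
The constant term is 3.

3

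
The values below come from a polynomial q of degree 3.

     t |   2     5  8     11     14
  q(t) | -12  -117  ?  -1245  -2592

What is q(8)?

The 4 known points determine the degree-3 polynomial uniquely.
Write q(t) = at^3 + bt^2 + ct + d. Substituting each data point gives a linear system:
  8a + 4b + 2c + d = -12
  125a + 25b + 5c + d = -117
  1331a + 121b + 11c + d = -1245
  2744a + 196b + 14c + d = -2592
Solving the system yields a = -1, b = 1, c = -3, d = -2.
So q(t) = -t^3 + t^2 - 3t - 2.
Then q(8) = -474.

-474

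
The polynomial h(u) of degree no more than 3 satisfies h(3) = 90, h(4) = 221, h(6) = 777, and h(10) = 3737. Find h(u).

h(u) = 4u^3 - 3u^2 + 4u - 3

Using the Lagrange interpolation formula with nodes 3, 4, 6, 10:
  L_0(u) = (u - 4)(u - 6)(u - 10) / -21
  L_1(u) = (u - 3)(u - 6)(u - 10) / 12
  L_2(u) = (u - 3)(u - 4)(u - 10) / -24
  L_3(u) = (u - 3)(u - 4)(u - 6) / 168
Then h(u) = 90·L_0(u) + 221·L_1(u) + 777·L_2(u) + 3737·L_3(u).
Expanding and collecting terms gives h(u) = 4u³ - 3u² + 4u - 3.
Check: h(3) = 90. ✓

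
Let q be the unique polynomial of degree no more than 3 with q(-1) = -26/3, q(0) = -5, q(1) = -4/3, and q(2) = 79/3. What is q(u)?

Write q(u) = au^3 + bu^2 + cu + d. Substituting each data point gives a linear system:
  -a + b - c + d = -26/3
  d = -5
  a + b + c + d = -4/3
  8a + 4b + 2c + d = 79/3
Solving the system yields a = 4, b = 0, c = -1/3, d = -5.
So q(u) = 4u^3 - (1/3)u - 5.
Check: q(1) = -4/3. ✓

q(u) = 4u^3 - (1/3)u - 5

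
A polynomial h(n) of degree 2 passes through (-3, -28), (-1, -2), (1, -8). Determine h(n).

h(n) = -4n^2 - 3n - 1

Write h(n) = an^2 + bn + c. Substituting each data point gives a linear system:
  9a - 3b + c = -28
  a - b + c = -2
  a + b + c = -8
Solving the system yields a = -4, b = -3, c = -1.
So h(n) = -4n² - 3n - 1.
Check: h(-1) = -2. ✓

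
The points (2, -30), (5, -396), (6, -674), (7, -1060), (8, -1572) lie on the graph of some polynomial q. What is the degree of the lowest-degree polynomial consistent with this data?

Divided differences on the nodes 2, 5, 6, 7, 8:
  order 0: -30  -396  -674  -1060  -1572
  order 1: -122  -278  -386  -512
  order 2: -39  -54  -63
  order 3: -3  -3
  order 4: 0
The order-3 divided differences are all -3 (nonzero) and every higher order vanishes, so the data lies on a polynomial of degree exactly 3.

3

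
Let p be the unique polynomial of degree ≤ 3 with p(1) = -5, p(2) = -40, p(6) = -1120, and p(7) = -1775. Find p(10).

-5144

Using the Lagrange interpolation formula with nodes 1, 2, 6, 7:
  L_0(x) = (x - 2)(x - 6)(x - 7) / -30
  L_1(x) = (x - 1)(x - 6)(x - 7) / 20
  L_2(x) = (x - 1)(x - 2)(x - 7) / -20
  L_3(x) = (x - 1)(x - 2)(x - 6) / 30
Then p(x) = -5·L_0(x) - 40·L_1(x) - 1120·L_2(x) - 1775·L_3(x).
Expanding and collecting terms gives p(x) = -5x³ - 2x² + 6x - 4.
Evaluating at x = 10: p(10) = -5144.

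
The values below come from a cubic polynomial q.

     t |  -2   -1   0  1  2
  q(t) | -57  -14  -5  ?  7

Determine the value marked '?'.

On equispaced nodes a degree-3 polynomial has vanishing fourth forward difference, so
  q(-2) - 4·q(-1) + 6·q(0) - 4·q(1) + q(2) = 0.
Substituting the known values and solving for q(1):
  -4·q(1) = 24
  q(1) = -6.

-6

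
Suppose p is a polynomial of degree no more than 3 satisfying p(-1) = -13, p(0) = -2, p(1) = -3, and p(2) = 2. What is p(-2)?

Forward differences of the values at u = -1, 0, 1, 2:
  p  : -13  -2  -3  2
  Δ  : 11  -1  5
  Δ^2: -12  6
  Δ^3: 18
The third differences are constant, confirming degree 3.
Interpolating (Newton forward form) and evaluating at u = -2 gives p(-2) = -54.

-54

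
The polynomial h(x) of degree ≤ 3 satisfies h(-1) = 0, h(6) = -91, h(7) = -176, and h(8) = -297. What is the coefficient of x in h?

3

Write h(x) = ax^3 + bx^2 + cx + d. Substituting each data point gives a linear system:
  -a + b - c + d = 0
  216a + 36b + 6c + d = -91
  343a + 49b + 7c + d = -176
  512a + 64b + 8c + d = -297
Solving the system yields a = -1, b = 3, c = 3, d = -1.
So h(x) = -x^3 + 3x^2 + 3x - 1.
The coefficient of x is 3.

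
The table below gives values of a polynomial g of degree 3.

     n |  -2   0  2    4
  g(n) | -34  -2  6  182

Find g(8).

Write g(n) = an^3 + bn^2 + cn + d. Substituting each data point gives a linear system:
  -8a + 4b - 2c + d = -34
  d = -2
  8a + 4b + 2c + d = 6
  64a + 16b + 4c + d = 182
Solving the system yields a = 4, b = -3, c = -6, d = -2.
So g(n) = 4n^3 - 3n^2 - 6n - 2.
Then g(8) = 1806.

1806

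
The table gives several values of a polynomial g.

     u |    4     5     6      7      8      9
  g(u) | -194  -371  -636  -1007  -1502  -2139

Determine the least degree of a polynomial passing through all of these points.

3

Forward differences of the values at u = 4, 5, 6, 7, 8, 9:
  g  : -194  -371  -636  -1007  -1502  -2139
  Δ  : -177  -265  -371  -495  -637
  Δ^2: -88  -106  -124  -142
  Δ^3: -18  -18  -18
  Δ^4: 0  0
  Δ^5: 0
The third differences are constant (-18) and nonzero, while all higher differences vanish, so the minimal degree is 3.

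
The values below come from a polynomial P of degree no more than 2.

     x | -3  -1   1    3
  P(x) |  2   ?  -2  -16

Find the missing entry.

On equispaced nodes a degree-2 polynomial has vanishing third forward difference, so
  - P(-3) + 3·P(-1) - 3·P(1) + P(3) = 0.
Substituting the known values and solving for P(-1):
  3·P(-1) = 12
  P(-1) = 4.

4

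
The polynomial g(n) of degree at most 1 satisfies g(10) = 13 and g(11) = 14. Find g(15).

18

Write g(n) = an + b. Substituting each data point gives a linear system:
  10a + b = 13
  11a + b = 14
Solving the system yields a = 1, b = 3.
So g(n) = n + 3.
Then g(15) = 18.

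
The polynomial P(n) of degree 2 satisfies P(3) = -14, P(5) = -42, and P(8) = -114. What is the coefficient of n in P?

2

Write P(n) = an^2 + bn + c. Substituting each data point gives a linear system:
  9a + 3b + c = -14
  25a + 5b + c = -42
  64a + 8b + c = -114
Solving the system yields a = -2, b = 2, c = -2.
So P(n) = -2n^2 + 2n - 2.
The coefficient of n is 2.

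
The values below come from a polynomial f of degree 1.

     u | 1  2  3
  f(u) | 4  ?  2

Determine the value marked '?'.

On equispaced nodes a degree-1 polynomial has vanishing second forward difference, so
  f(1) - 2·f(2) + f(3) = 0.
Substituting the known values and solving for f(2):
  -2·f(2) = -6
  f(2) = 3.

3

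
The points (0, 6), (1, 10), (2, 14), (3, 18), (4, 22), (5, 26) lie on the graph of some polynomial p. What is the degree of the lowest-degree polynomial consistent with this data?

Forward differences of the values at t = 0, 1, 2, 3, 4, 5:
  p  : 6  10  14  18  22  26
  Δ  : 4  4  4  4  4
  Δ^2: 0  0  0  0
  Δ^3: 0  0  0
  Δ^4: 0  0
  Δ^5: 0
The first differences are constant (4) and nonzero, while all higher differences vanish, so the minimal degree is 1.

1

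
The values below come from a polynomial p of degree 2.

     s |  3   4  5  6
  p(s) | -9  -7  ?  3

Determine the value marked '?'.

The 3 known points determine the degree-2 polynomial uniquely.
Write p(s) = as^2 + bs + c. Substituting each data point gives a linear system:
  9a + 3b + c = -9
  16a + 4b + c = -7
  36a + 6b + c = 3
Solving the system yields a = 1, b = -5, c = -3.
So p(s) = s^2 - 5s - 3.
Then p(5) = -3.

-3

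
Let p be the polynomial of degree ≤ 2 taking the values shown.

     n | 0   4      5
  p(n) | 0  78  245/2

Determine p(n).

Using the Lagrange interpolation formula with nodes 0, 4, 5:
  L_0(n) = (n - 4)(n - 5) / 20
  L_1(n) = n(n - 5) / -4
  L_2(n) = n(n - 4) / 5
Then p(n) = 0·L_0(n) + 78·L_1(n) + 245/2·L_2(n).
Expanding and collecting terms gives p(n) = 5n^2 - (1/2)n.
Check: p(4) = 78. ✓

p(n) = 5n^2 - (1/2)n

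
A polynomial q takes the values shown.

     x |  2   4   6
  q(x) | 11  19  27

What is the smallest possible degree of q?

Forward differences of the values at x = 2, 4, 6:
  q  : 11  19  27
  Δ  : 8  8
  Δ^2: 0
The first differences are constant (8) and nonzero, while all higher differences vanish, so the minimal degree is 1.

1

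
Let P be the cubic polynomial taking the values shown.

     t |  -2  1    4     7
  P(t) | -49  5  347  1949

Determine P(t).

Using the Lagrange interpolation formula with nodes -2, 1, 4, 7:
  L_0(t) = (t - 1)(t - 4)(t - 7) / -162
  L_1(t) = (t + 2)(t - 4)(t - 7) / 54
  L_2(t) = (t + 2)(t - 1)(t - 7) / -54
  L_3(t) = (t + 2)(t - 1)(t - 4) / 162
Then P(t) = -49·L_0(t) + 5·L_1(t) + 347·L_2(t) + 1949·L_3(t).
Expanding and collecting terms gives P(t) = 6t³ - 2t² - 2t + 3.
Check: P(7) = 1949. ✓

P(t) = 6t^3 - 2t^2 - 2t + 3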